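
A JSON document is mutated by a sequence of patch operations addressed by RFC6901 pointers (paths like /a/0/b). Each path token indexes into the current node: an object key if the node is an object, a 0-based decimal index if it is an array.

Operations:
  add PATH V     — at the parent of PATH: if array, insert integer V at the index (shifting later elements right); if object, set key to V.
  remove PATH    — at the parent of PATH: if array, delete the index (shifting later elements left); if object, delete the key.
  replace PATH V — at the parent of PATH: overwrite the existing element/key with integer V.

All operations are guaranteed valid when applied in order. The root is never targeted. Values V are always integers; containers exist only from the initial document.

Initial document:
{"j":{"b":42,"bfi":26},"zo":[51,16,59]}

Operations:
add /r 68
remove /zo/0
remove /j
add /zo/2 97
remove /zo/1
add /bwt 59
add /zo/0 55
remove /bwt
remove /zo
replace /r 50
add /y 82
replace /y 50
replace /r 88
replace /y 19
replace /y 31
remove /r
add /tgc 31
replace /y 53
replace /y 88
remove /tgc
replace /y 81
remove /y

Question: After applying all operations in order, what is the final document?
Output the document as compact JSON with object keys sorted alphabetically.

Answer: {}

Derivation:
After op 1 (add /r 68): {"j":{"b":42,"bfi":26},"r":68,"zo":[51,16,59]}
After op 2 (remove /zo/0): {"j":{"b":42,"bfi":26},"r":68,"zo":[16,59]}
After op 3 (remove /j): {"r":68,"zo":[16,59]}
After op 4 (add /zo/2 97): {"r":68,"zo":[16,59,97]}
After op 5 (remove /zo/1): {"r":68,"zo":[16,97]}
After op 6 (add /bwt 59): {"bwt":59,"r":68,"zo":[16,97]}
After op 7 (add /zo/0 55): {"bwt":59,"r":68,"zo":[55,16,97]}
After op 8 (remove /bwt): {"r":68,"zo":[55,16,97]}
After op 9 (remove /zo): {"r":68}
After op 10 (replace /r 50): {"r":50}
After op 11 (add /y 82): {"r":50,"y":82}
After op 12 (replace /y 50): {"r":50,"y":50}
After op 13 (replace /r 88): {"r":88,"y":50}
After op 14 (replace /y 19): {"r":88,"y":19}
After op 15 (replace /y 31): {"r":88,"y":31}
After op 16 (remove /r): {"y":31}
After op 17 (add /tgc 31): {"tgc":31,"y":31}
After op 18 (replace /y 53): {"tgc":31,"y":53}
After op 19 (replace /y 88): {"tgc":31,"y":88}
After op 20 (remove /tgc): {"y":88}
After op 21 (replace /y 81): {"y":81}
After op 22 (remove /y): {}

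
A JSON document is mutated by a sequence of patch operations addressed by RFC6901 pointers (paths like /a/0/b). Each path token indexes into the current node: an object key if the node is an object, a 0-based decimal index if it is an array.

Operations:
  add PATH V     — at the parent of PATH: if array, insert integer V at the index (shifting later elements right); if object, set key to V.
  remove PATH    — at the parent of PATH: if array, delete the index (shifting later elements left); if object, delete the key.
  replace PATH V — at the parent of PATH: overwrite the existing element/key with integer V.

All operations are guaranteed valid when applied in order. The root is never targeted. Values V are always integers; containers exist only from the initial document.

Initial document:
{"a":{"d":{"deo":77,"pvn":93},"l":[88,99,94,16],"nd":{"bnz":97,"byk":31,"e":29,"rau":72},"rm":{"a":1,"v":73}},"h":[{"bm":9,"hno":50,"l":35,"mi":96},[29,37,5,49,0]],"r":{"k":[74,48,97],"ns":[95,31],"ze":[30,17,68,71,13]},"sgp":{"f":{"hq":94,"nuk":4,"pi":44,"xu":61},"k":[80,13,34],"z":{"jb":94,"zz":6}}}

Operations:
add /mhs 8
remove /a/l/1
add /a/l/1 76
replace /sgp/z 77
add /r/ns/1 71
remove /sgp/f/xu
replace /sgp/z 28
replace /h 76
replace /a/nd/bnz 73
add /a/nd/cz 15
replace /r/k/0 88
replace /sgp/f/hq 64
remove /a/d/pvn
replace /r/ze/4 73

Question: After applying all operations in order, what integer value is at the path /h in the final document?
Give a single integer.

After op 1 (add /mhs 8): {"a":{"d":{"deo":77,"pvn":93},"l":[88,99,94,16],"nd":{"bnz":97,"byk":31,"e":29,"rau":72},"rm":{"a":1,"v":73}},"h":[{"bm":9,"hno":50,"l":35,"mi":96},[29,37,5,49,0]],"mhs":8,"r":{"k":[74,48,97],"ns":[95,31],"ze":[30,17,68,71,13]},"sgp":{"f":{"hq":94,"nuk":4,"pi":44,"xu":61},"k":[80,13,34],"z":{"jb":94,"zz":6}}}
After op 2 (remove /a/l/1): {"a":{"d":{"deo":77,"pvn":93},"l":[88,94,16],"nd":{"bnz":97,"byk":31,"e":29,"rau":72},"rm":{"a":1,"v":73}},"h":[{"bm":9,"hno":50,"l":35,"mi":96},[29,37,5,49,0]],"mhs":8,"r":{"k":[74,48,97],"ns":[95,31],"ze":[30,17,68,71,13]},"sgp":{"f":{"hq":94,"nuk":4,"pi":44,"xu":61},"k":[80,13,34],"z":{"jb":94,"zz":6}}}
After op 3 (add /a/l/1 76): {"a":{"d":{"deo":77,"pvn":93},"l":[88,76,94,16],"nd":{"bnz":97,"byk":31,"e":29,"rau":72},"rm":{"a":1,"v":73}},"h":[{"bm":9,"hno":50,"l":35,"mi":96},[29,37,5,49,0]],"mhs":8,"r":{"k":[74,48,97],"ns":[95,31],"ze":[30,17,68,71,13]},"sgp":{"f":{"hq":94,"nuk":4,"pi":44,"xu":61},"k":[80,13,34],"z":{"jb":94,"zz":6}}}
After op 4 (replace /sgp/z 77): {"a":{"d":{"deo":77,"pvn":93},"l":[88,76,94,16],"nd":{"bnz":97,"byk":31,"e":29,"rau":72},"rm":{"a":1,"v":73}},"h":[{"bm":9,"hno":50,"l":35,"mi":96},[29,37,5,49,0]],"mhs":8,"r":{"k":[74,48,97],"ns":[95,31],"ze":[30,17,68,71,13]},"sgp":{"f":{"hq":94,"nuk":4,"pi":44,"xu":61},"k":[80,13,34],"z":77}}
After op 5 (add /r/ns/1 71): {"a":{"d":{"deo":77,"pvn":93},"l":[88,76,94,16],"nd":{"bnz":97,"byk":31,"e":29,"rau":72},"rm":{"a":1,"v":73}},"h":[{"bm":9,"hno":50,"l":35,"mi":96},[29,37,5,49,0]],"mhs":8,"r":{"k":[74,48,97],"ns":[95,71,31],"ze":[30,17,68,71,13]},"sgp":{"f":{"hq":94,"nuk":4,"pi":44,"xu":61},"k":[80,13,34],"z":77}}
After op 6 (remove /sgp/f/xu): {"a":{"d":{"deo":77,"pvn":93},"l":[88,76,94,16],"nd":{"bnz":97,"byk":31,"e":29,"rau":72},"rm":{"a":1,"v":73}},"h":[{"bm":9,"hno":50,"l":35,"mi":96},[29,37,5,49,0]],"mhs":8,"r":{"k":[74,48,97],"ns":[95,71,31],"ze":[30,17,68,71,13]},"sgp":{"f":{"hq":94,"nuk":4,"pi":44},"k":[80,13,34],"z":77}}
After op 7 (replace /sgp/z 28): {"a":{"d":{"deo":77,"pvn":93},"l":[88,76,94,16],"nd":{"bnz":97,"byk":31,"e":29,"rau":72},"rm":{"a":1,"v":73}},"h":[{"bm":9,"hno":50,"l":35,"mi":96},[29,37,5,49,0]],"mhs":8,"r":{"k":[74,48,97],"ns":[95,71,31],"ze":[30,17,68,71,13]},"sgp":{"f":{"hq":94,"nuk":4,"pi":44},"k":[80,13,34],"z":28}}
After op 8 (replace /h 76): {"a":{"d":{"deo":77,"pvn":93},"l":[88,76,94,16],"nd":{"bnz":97,"byk":31,"e":29,"rau":72},"rm":{"a":1,"v":73}},"h":76,"mhs":8,"r":{"k":[74,48,97],"ns":[95,71,31],"ze":[30,17,68,71,13]},"sgp":{"f":{"hq":94,"nuk":4,"pi":44},"k":[80,13,34],"z":28}}
After op 9 (replace /a/nd/bnz 73): {"a":{"d":{"deo":77,"pvn":93},"l":[88,76,94,16],"nd":{"bnz":73,"byk":31,"e":29,"rau":72},"rm":{"a":1,"v":73}},"h":76,"mhs":8,"r":{"k":[74,48,97],"ns":[95,71,31],"ze":[30,17,68,71,13]},"sgp":{"f":{"hq":94,"nuk":4,"pi":44},"k":[80,13,34],"z":28}}
After op 10 (add /a/nd/cz 15): {"a":{"d":{"deo":77,"pvn":93},"l":[88,76,94,16],"nd":{"bnz":73,"byk":31,"cz":15,"e":29,"rau":72},"rm":{"a":1,"v":73}},"h":76,"mhs":8,"r":{"k":[74,48,97],"ns":[95,71,31],"ze":[30,17,68,71,13]},"sgp":{"f":{"hq":94,"nuk":4,"pi":44},"k":[80,13,34],"z":28}}
After op 11 (replace /r/k/0 88): {"a":{"d":{"deo":77,"pvn":93},"l":[88,76,94,16],"nd":{"bnz":73,"byk":31,"cz":15,"e":29,"rau":72},"rm":{"a":1,"v":73}},"h":76,"mhs":8,"r":{"k":[88,48,97],"ns":[95,71,31],"ze":[30,17,68,71,13]},"sgp":{"f":{"hq":94,"nuk":4,"pi":44},"k":[80,13,34],"z":28}}
After op 12 (replace /sgp/f/hq 64): {"a":{"d":{"deo":77,"pvn":93},"l":[88,76,94,16],"nd":{"bnz":73,"byk":31,"cz":15,"e":29,"rau":72},"rm":{"a":1,"v":73}},"h":76,"mhs":8,"r":{"k":[88,48,97],"ns":[95,71,31],"ze":[30,17,68,71,13]},"sgp":{"f":{"hq":64,"nuk":4,"pi":44},"k":[80,13,34],"z":28}}
After op 13 (remove /a/d/pvn): {"a":{"d":{"deo":77},"l":[88,76,94,16],"nd":{"bnz":73,"byk":31,"cz":15,"e":29,"rau":72},"rm":{"a":1,"v":73}},"h":76,"mhs":8,"r":{"k":[88,48,97],"ns":[95,71,31],"ze":[30,17,68,71,13]},"sgp":{"f":{"hq":64,"nuk":4,"pi":44},"k":[80,13,34],"z":28}}
After op 14 (replace /r/ze/4 73): {"a":{"d":{"deo":77},"l":[88,76,94,16],"nd":{"bnz":73,"byk":31,"cz":15,"e":29,"rau":72},"rm":{"a":1,"v":73}},"h":76,"mhs":8,"r":{"k":[88,48,97],"ns":[95,71,31],"ze":[30,17,68,71,73]},"sgp":{"f":{"hq":64,"nuk":4,"pi":44},"k":[80,13,34],"z":28}}
Value at /h: 76

Answer: 76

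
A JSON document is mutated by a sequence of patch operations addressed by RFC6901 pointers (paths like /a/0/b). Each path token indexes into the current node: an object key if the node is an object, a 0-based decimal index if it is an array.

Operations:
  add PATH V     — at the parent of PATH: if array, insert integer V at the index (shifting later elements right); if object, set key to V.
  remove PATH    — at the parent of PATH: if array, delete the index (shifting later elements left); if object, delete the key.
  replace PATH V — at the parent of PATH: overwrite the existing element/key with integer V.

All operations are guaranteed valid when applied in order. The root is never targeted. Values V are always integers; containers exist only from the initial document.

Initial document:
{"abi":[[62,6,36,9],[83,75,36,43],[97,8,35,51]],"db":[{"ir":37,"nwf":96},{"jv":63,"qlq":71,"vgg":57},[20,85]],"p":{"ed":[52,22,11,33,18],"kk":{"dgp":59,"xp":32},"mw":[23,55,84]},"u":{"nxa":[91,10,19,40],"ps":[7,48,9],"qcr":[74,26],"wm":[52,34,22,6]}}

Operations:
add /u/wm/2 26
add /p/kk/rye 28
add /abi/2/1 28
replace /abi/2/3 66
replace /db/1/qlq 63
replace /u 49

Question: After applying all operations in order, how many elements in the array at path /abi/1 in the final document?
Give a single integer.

Answer: 4

Derivation:
After op 1 (add /u/wm/2 26): {"abi":[[62,6,36,9],[83,75,36,43],[97,8,35,51]],"db":[{"ir":37,"nwf":96},{"jv":63,"qlq":71,"vgg":57},[20,85]],"p":{"ed":[52,22,11,33,18],"kk":{"dgp":59,"xp":32},"mw":[23,55,84]},"u":{"nxa":[91,10,19,40],"ps":[7,48,9],"qcr":[74,26],"wm":[52,34,26,22,6]}}
After op 2 (add /p/kk/rye 28): {"abi":[[62,6,36,9],[83,75,36,43],[97,8,35,51]],"db":[{"ir":37,"nwf":96},{"jv":63,"qlq":71,"vgg":57},[20,85]],"p":{"ed":[52,22,11,33,18],"kk":{"dgp":59,"rye":28,"xp":32},"mw":[23,55,84]},"u":{"nxa":[91,10,19,40],"ps":[7,48,9],"qcr":[74,26],"wm":[52,34,26,22,6]}}
After op 3 (add /abi/2/1 28): {"abi":[[62,6,36,9],[83,75,36,43],[97,28,8,35,51]],"db":[{"ir":37,"nwf":96},{"jv":63,"qlq":71,"vgg":57},[20,85]],"p":{"ed":[52,22,11,33,18],"kk":{"dgp":59,"rye":28,"xp":32},"mw":[23,55,84]},"u":{"nxa":[91,10,19,40],"ps":[7,48,9],"qcr":[74,26],"wm":[52,34,26,22,6]}}
After op 4 (replace /abi/2/3 66): {"abi":[[62,6,36,9],[83,75,36,43],[97,28,8,66,51]],"db":[{"ir":37,"nwf":96},{"jv":63,"qlq":71,"vgg":57},[20,85]],"p":{"ed":[52,22,11,33,18],"kk":{"dgp":59,"rye":28,"xp":32},"mw":[23,55,84]},"u":{"nxa":[91,10,19,40],"ps":[7,48,9],"qcr":[74,26],"wm":[52,34,26,22,6]}}
After op 5 (replace /db/1/qlq 63): {"abi":[[62,6,36,9],[83,75,36,43],[97,28,8,66,51]],"db":[{"ir":37,"nwf":96},{"jv":63,"qlq":63,"vgg":57},[20,85]],"p":{"ed":[52,22,11,33,18],"kk":{"dgp":59,"rye":28,"xp":32},"mw":[23,55,84]},"u":{"nxa":[91,10,19,40],"ps":[7,48,9],"qcr":[74,26],"wm":[52,34,26,22,6]}}
After op 6 (replace /u 49): {"abi":[[62,6,36,9],[83,75,36,43],[97,28,8,66,51]],"db":[{"ir":37,"nwf":96},{"jv":63,"qlq":63,"vgg":57},[20,85]],"p":{"ed":[52,22,11,33,18],"kk":{"dgp":59,"rye":28,"xp":32},"mw":[23,55,84]},"u":49}
Size at path /abi/1: 4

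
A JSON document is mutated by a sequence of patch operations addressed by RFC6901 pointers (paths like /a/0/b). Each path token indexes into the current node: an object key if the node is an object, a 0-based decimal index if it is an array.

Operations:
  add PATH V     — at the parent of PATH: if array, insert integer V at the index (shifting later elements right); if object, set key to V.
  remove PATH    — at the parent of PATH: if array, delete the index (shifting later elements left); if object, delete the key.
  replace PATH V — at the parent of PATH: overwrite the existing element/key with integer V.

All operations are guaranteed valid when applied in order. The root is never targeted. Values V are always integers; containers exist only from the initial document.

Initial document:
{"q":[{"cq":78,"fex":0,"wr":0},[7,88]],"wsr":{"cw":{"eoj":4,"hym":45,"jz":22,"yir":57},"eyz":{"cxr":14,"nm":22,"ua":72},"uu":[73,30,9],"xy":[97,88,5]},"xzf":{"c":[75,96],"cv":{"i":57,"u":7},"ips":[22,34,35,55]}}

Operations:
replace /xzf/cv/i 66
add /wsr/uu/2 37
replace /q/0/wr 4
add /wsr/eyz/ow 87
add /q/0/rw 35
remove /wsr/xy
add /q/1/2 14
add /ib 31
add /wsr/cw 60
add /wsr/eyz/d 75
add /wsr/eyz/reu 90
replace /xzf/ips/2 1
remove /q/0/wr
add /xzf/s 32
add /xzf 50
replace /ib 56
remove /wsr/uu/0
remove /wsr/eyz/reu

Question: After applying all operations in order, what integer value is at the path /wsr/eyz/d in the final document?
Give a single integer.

After op 1 (replace /xzf/cv/i 66): {"q":[{"cq":78,"fex":0,"wr":0},[7,88]],"wsr":{"cw":{"eoj":4,"hym":45,"jz":22,"yir":57},"eyz":{"cxr":14,"nm":22,"ua":72},"uu":[73,30,9],"xy":[97,88,5]},"xzf":{"c":[75,96],"cv":{"i":66,"u":7},"ips":[22,34,35,55]}}
After op 2 (add /wsr/uu/2 37): {"q":[{"cq":78,"fex":0,"wr":0},[7,88]],"wsr":{"cw":{"eoj":4,"hym":45,"jz":22,"yir":57},"eyz":{"cxr":14,"nm":22,"ua":72},"uu":[73,30,37,9],"xy":[97,88,5]},"xzf":{"c":[75,96],"cv":{"i":66,"u":7},"ips":[22,34,35,55]}}
After op 3 (replace /q/0/wr 4): {"q":[{"cq":78,"fex":0,"wr":4},[7,88]],"wsr":{"cw":{"eoj":4,"hym":45,"jz":22,"yir":57},"eyz":{"cxr":14,"nm":22,"ua":72},"uu":[73,30,37,9],"xy":[97,88,5]},"xzf":{"c":[75,96],"cv":{"i":66,"u":7},"ips":[22,34,35,55]}}
After op 4 (add /wsr/eyz/ow 87): {"q":[{"cq":78,"fex":0,"wr":4},[7,88]],"wsr":{"cw":{"eoj":4,"hym":45,"jz":22,"yir":57},"eyz":{"cxr":14,"nm":22,"ow":87,"ua":72},"uu":[73,30,37,9],"xy":[97,88,5]},"xzf":{"c":[75,96],"cv":{"i":66,"u":7},"ips":[22,34,35,55]}}
After op 5 (add /q/0/rw 35): {"q":[{"cq":78,"fex":0,"rw":35,"wr":4},[7,88]],"wsr":{"cw":{"eoj":4,"hym":45,"jz":22,"yir":57},"eyz":{"cxr":14,"nm":22,"ow":87,"ua":72},"uu":[73,30,37,9],"xy":[97,88,5]},"xzf":{"c":[75,96],"cv":{"i":66,"u":7},"ips":[22,34,35,55]}}
After op 6 (remove /wsr/xy): {"q":[{"cq":78,"fex":0,"rw":35,"wr":4},[7,88]],"wsr":{"cw":{"eoj":4,"hym":45,"jz":22,"yir":57},"eyz":{"cxr":14,"nm":22,"ow":87,"ua":72},"uu":[73,30,37,9]},"xzf":{"c":[75,96],"cv":{"i":66,"u":7},"ips":[22,34,35,55]}}
After op 7 (add /q/1/2 14): {"q":[{"cq":78,"fex":0,"rw":35,"wr":4},[7,88,14]],"wsr":{"cw":{"eoj":4,"hym":45,"jz":22,"yir":57},"eyz":{"cxr":14,"nm":22,"ow":87,"ua":72},"uu":[73,30,37,9]},"xzf":{"c":[75,96],"cv":{"i":66,"u":7},"ips":[22,34,35,55]}}
After op 8 (add /ib 31): {"ib":31,"q":[{"cq":78,"fex":0,"rw":35,"wr":4},[7,88,14]],"wsr":{"cw":{"eoj":4,"hym":45,"jz":22,"yir":57},"eyz":{"cxr":14,"nm":22,"ow":87,"ua":72},"uu":[73,30,37,9]},"xzf":{"c":[75,96],"cv":{"i":66,"u":7},"ips":[22,34,35,55]}}
After op 9 (add /wsr/cw 60): {"ib":31,"q":[{"cq":78,"fex":0,"rw":35,"wr":4},[7,88,14]],"wsr":{"cw":60,"eyz":{"cxr":14,"nm":22,"ow":87,"ua":72},"uu":[73,30,37,9]},"xzf":{"c":[75,96],"cv":{"i":66,"u":7},"ips":[22,34,35,55]}}
After op 10 (add /wsr/eyz/d 75): {"ib":31,"q":[{"cq":78,"fex":0,"rw":35,"wr":4},[7,88,14]],"wsr":{"cw":60,"eyz":{"cxr":14,"d":75,"nm":22,"ow":87,"ua":72},"uu":[73,30,37,9]},"xzf":{"c":[75,96],"cv":{"i":66,"u":7},"ips":[22,34,35,55]}}
After op 11 (add /wsr/eyz/reu 90): {"ib":31,"q":[{"cq":78,"fex":0,"rw":35,"wr":4},[7,88,14]],"wsr":{"cw":60,"eyz":{"cxr":14,"d":75,"nm":22,"ow":87,"reu":90,"ua":72},"uu":[73,30,37,9]},"xzf":{"c":[75,96],"cv":{"i":66,"u":7},"ips":[22,34,35,55]}}
After op 12 (replace /xzf/ips/2 1): {"ib":31,"q":[{"cq":78,"fex":0,"rw":35,"wr":4},[7,88,14]],"wsr":{"cw":60,"eyz":{"cxr":14,"d":75,"nm":22,"ow":87,"reu":90,"ua":72},"uu":[73,30,37,9]},"xzf":{"c":[75,96],"cv":{"i":66,"u":7},"ips":[22,34,1,55]}}
After op 13 (remove /q/0/wr): {"ib":31,"q":[{"cq":78,"fex":0,"rw":35},[7,88,14]],"wsr":{"cw":60,"eyz":{"cxr":14,"d":75,"nm":22,"ow":87,"reu":90,"ua":72},"uu":[73,30,37,9]},"xzf":{"c":[75,96],"cv":{"i":66,"u":7},"ips":[22,34,1,55]}}
After op 14 (add /xzf/s 32): {"ib":31,"q":[{"cq":78,"fex":0,"rw":35},[7,88,14]],"wsr":{"cw":60,"eyz":{"cxr":14,"d":75,"nm":22,"ow":87,"reu":90,"ua":72},"uu":[73,30,37,9]},"xzf":{"c":[75,96],"cv":{"i":66,"u":7},"ips":[22,34,1,55],"s":32}}
After op 15 (add /xzf 50): {"ib":31,"q":[{"cq":78,"fex":0,"rw":35},[7,88,14]],"wsr":{"cw":60,"eyz":{"cxr":14,"d":75,"nm":22,"ow":87,"reu":90,"ua":72},"uu":[73,30,37,9]},"xzf":50}
After op 16 (replace /ib 56): {"ib":56,"q":[{"cq":78,"fex":0,"rw":35},[7,88,14]],"wsr":{"cw":60,"eyz":{"cxr":14,"d":75,"nm":22,"ow":87,"reu":90,"ua":72},"uu":[73,30,37,9]},"xzf":50}
After op 17 (remove /wsr/uu/0): {"ib":56,"q":[{"cq":78,"fex":0,"rw":35},[7,88,14]],"wsr":{"cw":60,"eyz":{"cxr":14,"d":75,"nm":22,"ow":87,"reu":90,"ua":72},"uu":[30,37,9]},"xzf":50}
After op 18 (remove /wsr/eyz/reu): {"ib":56,"q":[{"cq":78,"fex":0,"rw":35},[7,88,14]],"wsr":{"cw":60,"eyz":{"cxr":14,"d":75,"nm":22,"ow":87,"ua":72},"uu":[30,37,9]},"xzf":50}
Value at /wsr/eyz/d: 75

Answer: 75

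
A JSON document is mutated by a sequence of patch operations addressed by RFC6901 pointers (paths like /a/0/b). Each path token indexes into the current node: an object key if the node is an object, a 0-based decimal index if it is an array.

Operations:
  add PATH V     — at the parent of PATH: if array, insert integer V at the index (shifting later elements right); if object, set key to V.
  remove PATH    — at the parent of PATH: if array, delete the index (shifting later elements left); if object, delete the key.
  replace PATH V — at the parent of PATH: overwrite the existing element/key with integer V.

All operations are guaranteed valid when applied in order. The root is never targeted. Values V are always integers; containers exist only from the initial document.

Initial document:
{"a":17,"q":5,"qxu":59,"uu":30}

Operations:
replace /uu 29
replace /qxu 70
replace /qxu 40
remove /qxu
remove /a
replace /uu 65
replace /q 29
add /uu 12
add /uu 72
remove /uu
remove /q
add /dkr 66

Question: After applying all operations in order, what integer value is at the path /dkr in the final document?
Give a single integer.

After op 1 (replace /uu 29): {"a":17,"q":5,"qxu":59,"uu":29}
After op 2 (replace /qxu 70): {"a":17,"q":5,"qxu":70,"uu":29}
After op 3 (replace /qxu 40): {"a":17,"q":5,"qxu":40,"uu":29}
After op 4 (remove /qxu): {"a":17,"q":5,"uu":29}
After op 5 (remove /a): {"q":5,"uu":29}
After op 6 (replace /uu 65): {"q":5,"uu":65}
After op 7 (replace /q 29): {"q":29,"uu":65}
After op 8 (add /uu 12): {"q":29,"uu":12}
After op 9 (add /uu 72): {"q":29,"uu":72}
After op 10 (remove /uu): {"q":29}
After op 11 (remove /q): {}
After op 12 (add /dkr 66): {"dkr":66}
Value at /dkr: 66

Answer: 66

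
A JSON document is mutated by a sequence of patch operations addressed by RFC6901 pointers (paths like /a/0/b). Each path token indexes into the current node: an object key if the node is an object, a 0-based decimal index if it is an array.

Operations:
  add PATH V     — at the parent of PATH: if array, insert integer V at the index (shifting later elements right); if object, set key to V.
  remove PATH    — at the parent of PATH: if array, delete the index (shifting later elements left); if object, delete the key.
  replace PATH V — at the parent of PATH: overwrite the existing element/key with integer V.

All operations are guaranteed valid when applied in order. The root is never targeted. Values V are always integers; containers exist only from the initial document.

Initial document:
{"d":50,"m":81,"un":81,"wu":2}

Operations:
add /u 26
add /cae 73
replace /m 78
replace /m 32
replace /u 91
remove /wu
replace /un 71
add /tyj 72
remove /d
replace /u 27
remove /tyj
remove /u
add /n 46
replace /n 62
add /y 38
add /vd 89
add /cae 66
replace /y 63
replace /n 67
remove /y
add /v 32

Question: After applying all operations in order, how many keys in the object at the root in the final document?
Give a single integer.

After op 1 (add /u 26): {"d":50,"m":81,"u":26,"un":81,"wu":2}
After op 2 (add /cae 73): {"cae":73,"d":50,"m":81,"u":26,"un":81,"wu":2}
After op 3 (replace /m 78): {"cae":73,"d":50,"m":78,"u":26,"un":81,"wu":2}
After op 4 (replace /m 32): {"cae":73,"d":50,"m":32,"u":26,"un":81,"wu":2}
After op 5 (replace /u 91): {"cae":73,"d":50,"m":32,"u":91,"un":81,"wu":2}
After op 6 (remove /wu): {"cae":73,"d":50,"m":32,"u":91,"un":81}
After op 7 (replace /un 71): {"cae":73,"d":50,"m":32,"u":91,"un":71}
After op 8 (add /tyj 72): {"cae":73,"d":50,"m":32,"tyj":72,"u":91,"un":71}
After op 9 (remove /d): {"cae":73,"m":32,"tyj":72,"u":91,"un":71}
After op 10 (replace /u 27): {"cae":73,"m":32,"tyj":72,"u":27,"un":71}
After op 11 (remove /tyj): {"cae":73,"m":32,"u":27,"un":71}
After op 12 (remove /u): {"cae":73,"m":32,"un":71}
After op 13 (add /n 46): {"cae":73,"m":32,"n":46,"un":71}
After op 14 (replace /n 62): {"cae":73,"m":32,"n":62,"un":71}
After op 15 (add /y 38): {"cae":73,"m":32,"n":62,"un":71,"y":38}
After op 16 (add /vd 89): {"cae":73,"m":32,"n":62,"un":71,"vd":89,"y":38}
After op 17 (add /cae 66): {"cae":66,"m":32,"n":62,"un":71,"vd":89,"y":38}
After op 18 (replace /y 63): {"cae":66,"m":32,"n":62,"un":71,"vd":89,"y":63}
After op 19 (replace /n 67): {"cae":66,"m":32,"n":67,"un":71,"vd":89,"y":63}
After op 20 (remove /y): {"cae":66,"m":32,"n":67,"un":71,"vd":89}
After op 21 (add /v 32): {"cae":66,"m":32,"n":67,"un":71,"v":32,"vd":89}
Size at the root: 6

Answer: 6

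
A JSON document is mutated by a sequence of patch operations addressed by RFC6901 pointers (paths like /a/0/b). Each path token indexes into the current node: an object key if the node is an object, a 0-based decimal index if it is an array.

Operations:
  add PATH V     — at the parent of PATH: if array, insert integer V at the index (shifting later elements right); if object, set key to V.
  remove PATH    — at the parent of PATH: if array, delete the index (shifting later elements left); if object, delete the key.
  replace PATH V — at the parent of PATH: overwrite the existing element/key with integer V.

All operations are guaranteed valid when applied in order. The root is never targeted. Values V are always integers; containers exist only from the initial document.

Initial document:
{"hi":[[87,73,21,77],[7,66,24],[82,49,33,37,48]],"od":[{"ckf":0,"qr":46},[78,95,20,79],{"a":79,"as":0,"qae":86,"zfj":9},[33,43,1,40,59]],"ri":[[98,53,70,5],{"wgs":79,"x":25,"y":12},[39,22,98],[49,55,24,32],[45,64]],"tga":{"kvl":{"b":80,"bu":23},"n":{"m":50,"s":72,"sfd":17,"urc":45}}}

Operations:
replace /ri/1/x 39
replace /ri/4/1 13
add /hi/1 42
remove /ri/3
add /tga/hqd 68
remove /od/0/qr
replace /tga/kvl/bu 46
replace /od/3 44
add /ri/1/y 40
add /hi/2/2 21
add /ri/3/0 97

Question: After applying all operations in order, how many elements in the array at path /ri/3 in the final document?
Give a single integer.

After op 1 (replace /ri/1/x 39): {"hi":[[87,73,21,77],[7,66,24],[82,49,33,37,48]],"od":[{"ckf":0,"qr":46},[78,95,20,79],{"a":79,"as":0,"qae":86,"zfj":9},[33,43,1,40,59]],"ri":[[98,53,70,5],{"wgs":79,"x":39,"y":12},[39,22,98],[49,55,24,32],[45,64]],"tga":{"kvl":{"b":80,"bu":23},"n":{"m":50,"s":72,"sfd":17,"urc":45}}}
After op 2 (replace /ri/4/1 13): {"hi":[[87,73,21,77],[7,66,24],[82,49,33,37,48]],"od":[{"ckf":0,"qr":46},[78,95,20,79],{"a":79,"as":0,"qae":86,"zfj":9},[33,43,1,40,59]],"ri":[[98,53,70,5],{"wgs":79,"x":39,"y":12},[39,22,98],[49,55,24,32],[45,13]],"tga":{"kvl":{"b":80,"bu":23},"n":{"m":50,"s":72,"sfd":17,"urc":45}}}
After op 3 (add /hi/1 42): {"hi":[[87,73,21,77],42,[7,66,24],[82,49,33,37,48]],"od":[{"ckf":0,"qr":46},[78,95,20,79],{"a":79,"as":0,"qae":86,"zfj":9},[33,43,1,40,59]],"ri":[[98,53,70,5],{"wgs":79,"x":39,"y":12},[39,22,98],[49,55,24,32],[45,13]],"tga":{"kvl":{"b":80,"bu":23},"n":{"m":50,"s":72,"sfd":17,"urc":45}}}
After op 4 (remove /ri/3): {"hi":[[87,73,21,77],42,[7,66,24],[82,49,33,37,48]],"od":[{"ckf":0,"qr":46},[78,95,20,79],{"a":79,"as":0,"qae":86,"zfj":9},[33,43,1,40,59]],"ri":[[98,53,70,5],{"wgs":79,"x":39,"y":12},[39,22,98],[45,13]],"tga":{"kvl":{"b":80,"bu":23},"n":{"m":50,"s":72,"sfd":17,"urc":45}}}
After op 5 (add /tga/hqd 68): {"hi":[[87,73,21,77],42,[7,66,24],[82,49,33,37,48]],"od":[{"ckf":0,"qr":46},[78,95,20,79],{"a":79,"as":0,"qae":86,"zfj":9},[33,43,1,40,59]],"ri":[[98,53,70,5],{"wgs":79,"x":39,"y":12},[39,22,98],[45,13]],"tga":{"hqd":68,"kvl":{"b":80,"bu":23},"n":{"m":50,"s":72,"sfd":17,"urc":45}}}
After op 6 (remove /od/0/qr): {"hi":[[87,73,21,77],42,[7,66,24],[82,49,33,37,48]],"od":[{"ckf":0},[78,95,20,79],{"a":79,"as":0,"qae":86,"zfj":9},[33,43,1,40,59]],"ri":[[98,53,70,5],{"wgs":79,"x":39,"y":12},[39,22,98],[45,13]],"tga":{"hqd":68,"kvl":{"b":80,"bu":23},"n":{"m":50,"s":72,"sfd":17,"urc":45}}}
After op 7 (replace /tga/kvl/bu 46): {"hi":[[87,73,21,77],42,[7,66,24],[82,49,33,37,48]],"od":[{"ckf":0},[78,95,20,79],{"a":79,"as":0,"qae":86,"zfj":9},[33,43,1,40,59]],"ri":[[98,53,70,5],{"wgs":79,"x":39,"y":12},[39,22,98],[45,13]],"tga":{"hqd":68,"kvl":{"b":80,"bu":46},"n":{"m":50,"s":72,"sfd":17,"urc":45}}}
After op 8 (replace /od/3 44): {"hi":[[87,73,21,77],42,[7,66,24],[82,49,33,37,48]],"od":[{"ckf":0},[78,95,20,79],{"a":79,"as":0,"qae":86,"zfj":9},44],"ri":[[98,53,70,5],{"wgs":79,"x":39,"y":12},[39,22,98],[45,13]],"tga":{"hqd":68,"kvl":{"b":80,"bu":46},"n":{"m":50,"s":72,"sfd":17,"urc":45}}}
After op 9 (add /ri/1/y 40): {"hi":[[87,73,21,77],42,[7,66,24],[82,49,33,37,48]],"od":[{"ckf":0},[78,95,20,79],{"a":79,"as":0,"qae":86,"zfj":9},44],"ri":[[98,53,70,5],{"wgs":79,"x":39,"y":40},[39,22,98],[45,13]],"tga":{"hqd":68,"kvl":{"b":80,"bu":46},"n":{"m":50,"s":72,"sfd":17,"urc":45}}}
After op 10 (add /hi/2/2 21): {"hi":[[87,73,21,77],42,[7,66,21,24],[82,49,33,37,48]],"od":[{"ckf":0},[78,95,20,79],{"a":79,"as":0,"qae":86,"zfj":9},44],"ri":[[98,53,70,5],{"wgs":79,"x":39,"y":40},[39,22,98],[45,13]],"tga":{"hqd":68,"kvl":{"b":80,"bu":46},"n":{"m":50,"s":72,"sfd":17,"urc":45}}}
After op 11 (add /ri/3/0 97): {"hi":[[87,73,21,77],42,[7,66,21,24],[82,49,33,37,48]],"od":[{"ckf":0},[78,95,20,79],{"a":79,"as":0,"qae":86,"zfj":9},44],"ri":[[98,53,70,5],{"wgs":79,"x":39,"y":40},[39,22,98],[97,45,13]],"tga":{"hqd":68,"kvl":{"b":80,"bu":46},"n":{"m":50,"s":72,"sfd":17,"urc":45}}}
Size at path /ri/3: 3

Answer: 3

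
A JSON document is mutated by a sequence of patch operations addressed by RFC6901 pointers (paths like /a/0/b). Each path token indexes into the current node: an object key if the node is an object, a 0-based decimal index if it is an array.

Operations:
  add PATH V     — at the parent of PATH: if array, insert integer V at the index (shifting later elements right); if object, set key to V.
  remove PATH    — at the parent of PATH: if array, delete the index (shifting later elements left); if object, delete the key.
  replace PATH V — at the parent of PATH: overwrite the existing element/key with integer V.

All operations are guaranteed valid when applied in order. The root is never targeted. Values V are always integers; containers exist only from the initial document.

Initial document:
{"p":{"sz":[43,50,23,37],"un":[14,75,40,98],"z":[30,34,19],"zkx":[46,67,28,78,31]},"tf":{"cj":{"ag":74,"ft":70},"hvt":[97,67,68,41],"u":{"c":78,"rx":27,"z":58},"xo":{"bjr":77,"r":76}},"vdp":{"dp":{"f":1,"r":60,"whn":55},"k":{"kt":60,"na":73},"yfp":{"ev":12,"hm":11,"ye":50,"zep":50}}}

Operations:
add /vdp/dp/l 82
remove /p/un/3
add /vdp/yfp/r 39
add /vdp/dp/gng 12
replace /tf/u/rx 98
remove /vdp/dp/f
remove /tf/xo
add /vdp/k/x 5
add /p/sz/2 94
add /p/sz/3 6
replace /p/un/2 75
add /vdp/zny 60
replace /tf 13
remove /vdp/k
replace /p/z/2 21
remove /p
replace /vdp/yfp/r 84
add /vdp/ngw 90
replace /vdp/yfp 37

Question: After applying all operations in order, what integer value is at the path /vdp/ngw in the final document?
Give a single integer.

Answer: 90

Derivation:
After op 1 (add /vdp/dp/l 82): {"p":{"sz":[43,50,23,37],"un":[14,75,40,98],"z":[30,34,19],"zkx":[46,67,28,78,31]},"tf":{"cj":{"ag":74,"ft":70},"hvt":[97,67,68,41],"u":{"c":78,"rx":27,"z":58},"xo":{"bjr":77,"r":76}},"vdp":{"dp":{"f":1,"l":82,"r":60,"whn":55},"k":{"kt":60,"na":73},"yfp":{"ev":12,"hm":11,"ye":50,"zep":50}}}
After op 2 (remove /p/un/3): {"p":{"sz":[43,50,23,37],"un":[14,75,40],"z":[30,34,19],"zkx":[46,67,28,78,31]},"tf":{"cj":{"ag":74,"ft":70},"hvt":[97,67,68,41],"u":{"c":78,"rx":27,"z":58},"xo":{"bjr":77,"r":76}},"vdp":{"dp":{"f":1,"l":82,"r":60,"whn":55},"k":{"kt":60,"na":73},"yfp":{"ev":12,"hm":11,"ye":50,"zep":50}}}
After op 3 (add /vdp/yfp/r 39): {"p":{"sz":[43,50,23,37],"un":[14,75,40],"z":[30,34,19],"zkx":[46,67,28,78,31]},"tf":{"cj":{"ag":74,"ft":70},"hvt":[97,67,68,41],"u":{"c":78,"rx":27,"z":58},"xo":{"bjr":77,"r":76}},"vdp":{"dp":{"f":1,"l":82,"r":60,"whn":55},"k":{"kt":60,"na":73},"yfp":{"ev":12,"hm":11,"r":39,"ye":50,"zep":50}}}
After op 4 (add /vdp/dp/gng 12): {"p":{"sz":[43,50,23,37],"un":[14,75,40],"z":[30,34,19],"zkx":[46,67,28,78,31]},"tf":{"cj":{"ag":74,"ft":70},"hvt":[97,67,68,41],"u":{"c":78,"rx":27,"z":58},"xo":{"bjr":77,"r":76}},"vdp":{"dp":{"f":1,"gng":12,"l":82,"r":60,"whn":55},"k":{"kt":60,"na":73},"yfp":{"ev":12,"hm":11,"r":39,"ye":50,"zep":50}}}
After op 5 (replace /tf/u/rx 98): {"p":{"sz":[43,50,23,37],"un":[14,75,40],"z":[30,34,19],"zkx":[46,67,28,78,31]},"tf":{"cj":{"ag":74,"ft":70},"hvt":[97,67,68,41],"u":{"c":78,"rx":98,"z":58},"xo":{"bjr":77,"r":76}},"vdp":{"dp":{"f":1,"gng":12,"l":82,"r":60,"whn":55},"k":{"kt":60,"na":73},"yfp":{"ev":12,"hm":11,"r":39,"ye":50,"zep":50}}}
After op 6 (remove /vdp/dp/f): {"p":{"sz":[43,50,23,37],"un":[14,75,40],"z":[30,34,19],"zkx":[46,67,28,78,31]},"tf":{"cj":{"ag":74,"ft":70},"hvt":[97,67,68,41],"u":{"c":78,"rx":98,"z":58},"xo":{"bjr":77,"r":76}},"vdp":{"dp":{"gng":12,"l":82,"r":60,"whn":55},"k":{"kt":60,"na":73},"yfp":{"ev":12,"hm":11,"r":39,"ye":50,"zep":50}}}
After op 7 (remove /tf/xo): {"p":{"sz":[43,50,23,37],"un":[14,75,40],"z":[30,34,19],"zkx":[46,67,28,78,31]},"tf":{"cj":{"ag":74,"ft":70},"hvt":[97,67,68,41],"u":{"c":78,"rx":98,"z":58}},"vdp":{"dp":{"gng":12,"l":82,"r":60,"whn":55},"k":{"kt":60,"na":73},"yfp":{"ev":12,"hm":11,"r":39,"ye":50,"zep":50}}}
After op 8 (add /vdp/k/x 5): {"p":{"sz":[43,50,23,37],"un":[14,75,40],"z":[30,34,19],"zkx":[46,67,28,78,31]},"tf":{"cj":{"ag":74,"ft":70},"hvt":[97,67,68,41],"u":{"c":78,"rx":98,"z":58}},"vdp":{"dp":{"gng":12,"l":82,"r":60,"whn":55},"k":{"kt":60,"na":73,"x":5},"yfp":{"ev":12,"hm":11,"r":39,"ye":50,"zep":50}}}
After op 9 (add /p/sz/2 94): {"p":{"sz":[43,50,94,23,37],"un":[14,75,40],"z":[30,34,19],"zkx":[46,67,28,78,31]},"tf":{"cj":{"ag":74,"ft":70},"hvt":[97,67,68,41],"u":{"c":78,"rx":98,"z":58}},"vdp":{"dp":{"gng":12,"l":82,"r":60,"whn":55},"k":{"kt":60,"na":73,"x":5},"yfp":{"ev":12,"hm":11,"r":39,"ye":50,"zep":50}}}
After op 10 (add /p/sz/3 6): {"p":{"sz":[43,50,94,6,23,37],"un":[14,75,40],"z":[30,34,19],"zkx":[46,67,28,78,31]},"tf":{"cj":{"ag":74,"ft":70},"hvt":[97,67,68,41],"u":{"c":78,"rx":98,"z":58}},"vdp":{"dp":{"gng":12,"l":82,"r":60,"whn":55},"k":{"kt":60,"na":73,"x":5},"yfp":{"ev":12,"hm":11,"r":39,"ye":50,"zep":50}}}
After op 11 (replace /p/un/2 75): {"p":{"sz":[43,50,94,6,23,37],"un":[14,75,75],"z":[30,34,19],"zkx":[46,67,28,78,31]},"tf":{"cj":{"ag":74,"ft":70},"hvt":[97,67,68,41],"u":{"c":78,"rx":98,"z":58}},"vdp":{"dp":{"gng":12,"l":82,"r":60,"whn":55},"k":{"kt":60,"na":73,"x":5},"yfp":{"ev":12,"hm":11,"r":39,"ye":50,"zep":50}}}
After op 12 (add /vdp/zny 60): {"p":{"sz":[43,50,94,6,23,37],"un":[14,75,75],"z":[30,34,19],"zkx":[46,67,28,78,31]},"tf":{"cj":{"ag":74,"ft":70},"hvt":[97,67,68,41],"u":{"c":78,"rx":98,"z":58}},"vdp":{"dp":{"gng":12,"l":82,"r":60,"whn":55},"k":{"kt":60,"na":73,"x":5},"yfp":{"ev":12,"hm":11,"r":39,"ye":50,"zep":50},"zny":60}}
After op 13 (replace /tf 13): {"p":{"sz":[43,50,94,6,23,37],"un":[14,75,75],"z":[30,34,19],"zkx":[46,67,28,78,31]},"tf":13,"vdp":{"dp":{"gng":12,"l":82,"r":60,"whn":55},"k":{"kt":60,"na":73,"x":5},"yfp":{"ev":12,"hm":11,"r":39,"ye":50,"zep":50},"zny":60}}
After op 14 (remove /vdp/k): {"p":{"sz":[43,50,94,6,23,37],"un":[14,75,75],"z":[30,34,19],"zkx":[46,67,28,78,31]},"tf":13,"vdp":{"dp":{"gng":12,"l":82,"r":60,"whn":55},"yfp":{"ev":12,"hm":11,"r":39,"ye":50,"zep":50},"zny":60}}
After op 15 (replace /p/z/2 21): {"p":{"sz":[43,50,94,6,23,37],"un":[14,75,75],"z":[30,34,21],"zkx":[46,67,28,78,31]},"tf":13,"vdp":{"dp":{"gng":12,"l":82,"r":60,"whn":55},"yfp":{"ev":12,"hm":11,"r":39,"ye":50,"zep":50},"zny":60}}
After op 16 (remove /p): {"tf":13,"vdp":{"dp":{"gng":12,"l":82,"r":60,"whn":55},"yfp":{"ev":12,"hm":11,"r":39,"ye":50,"zep":50},"zny":60}}
After op 17 (replace /vdp/yfp/r 84): {"tf":13,"vdp":{"dp":{"gng":12,"l":82,"r":60,"whn":55},"yfp":{"ev":12,"hm":11,"r":84,"ye":50,"zep":50},"zny":60}}
After op 18 (add /vdp/ngw 90): {"tf":13,"vdp":{"dp":{"gng":12,"l":82,"r":60,"whn":55},"ngw":90,"yfp":{"ev":12,"hm":11,"r":84,"ye":50,"zep":50},"zny":60}}
After op 19 (replace /vdp/yfp 37): {"tf":13,"vdp":{"dp":{"gng":12,"l":82,"r":60,"whn":55},"ngw":90,"yfp":37,"zny":60}}
Value at /vdp/ngw: 90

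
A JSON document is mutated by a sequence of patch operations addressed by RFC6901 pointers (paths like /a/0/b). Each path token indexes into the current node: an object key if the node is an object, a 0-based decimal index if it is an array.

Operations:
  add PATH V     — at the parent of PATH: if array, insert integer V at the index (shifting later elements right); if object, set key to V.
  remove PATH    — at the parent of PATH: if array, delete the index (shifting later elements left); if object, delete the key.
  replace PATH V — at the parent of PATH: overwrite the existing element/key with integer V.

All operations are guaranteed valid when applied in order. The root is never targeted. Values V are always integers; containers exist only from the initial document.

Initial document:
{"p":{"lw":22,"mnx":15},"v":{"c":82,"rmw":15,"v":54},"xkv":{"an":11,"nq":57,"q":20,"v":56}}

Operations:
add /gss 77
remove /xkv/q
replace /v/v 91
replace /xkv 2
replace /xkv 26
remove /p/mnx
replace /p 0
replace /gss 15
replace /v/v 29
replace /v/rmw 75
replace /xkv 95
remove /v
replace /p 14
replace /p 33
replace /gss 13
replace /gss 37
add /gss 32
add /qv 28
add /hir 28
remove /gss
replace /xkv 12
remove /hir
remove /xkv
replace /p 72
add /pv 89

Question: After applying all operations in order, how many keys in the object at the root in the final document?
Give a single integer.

Answer: 3

Derivation:
After op 1 (add /gss 77): {"gss":77,"p":{"lw":22,"mnx":15},"v":{"c":82,"rmw":15,"v":54},"xkv":{"an":11,"nq":57,"q":20,"v":56}}
After op 2 (remove /xkv/q): {"gss":77,"p":{"lw":22,"mnx":15},"v":{"c":82,"rmw":15,"v":54},"xkv":{"an":11,"nq":57,"v":56}}
After op 3 (replace /v/v 91): {"gss":77,"p":{"lw":22,"mnx":15},"v":{"c":82,"rmw":15,"v":91},"xkv":{"an":11,"nq":57,"v":56}}
After op 4 (replace /xkv 2): {"gss":77,"p":{"lw":22,"mnx":15},"v":{"c":82,"rmw":15,"v":91},"xkv":2}
After op 5 (replace /xkv 26): {"gss":77,"p":{"lw":22,"mnx":15},"v":{"c":82,"rmw":15,"v":91},"xkv":26}
After op 6 (remove /p/mnx): {"gss":77,"p":{"lw":22},"v":{"c":82,"rmw":15,"v":91},"xkv":26}
After op 7 (replace /p 0): {"gss":77,"p":0,"v":{"c":82,"rmw":15,"v":91},"xkv":26}
After op 8 (replace /gss 15): {"gss":15,"p":0,"v":{"c":82,"rmw":15,"v":91},"xkv":26}
After op 9 (replace /v/v 29): {"gss":15,"p":0,"v":{"c":82,"rmw":15,"v":29},"xkv":26}
After op 10 (replace /v/rmw 75): {"gss":15,"p":0,"v":{"c":82,"rmw":75,"v":29},"xkv":26}
After op 11 (replace /xkv 95): {"gss":15,"p":0,"v":{"c":82,"rmw":75,"v":29},"xkv":95}
After op 12 (remove /v): {"gss":15,"p":0,"xkv":95}
After op 13 (replace /p 14): {"gss":15,"p":14,"xkv":95}
After op 14 (replace /p 33): {"gss":15,"p":33,"xkv":95}
After op 15 (replace /gss 13): {"gss":13,"p":33,"xkv":95}
After op 16 (replace /gss 37): {"gss":37,"p":33,"xkv":95}
After op 17 (add /gss 32): {"gss":32,"p":33,"xkv":95}
After op 18 (add /qv 28): {"gss":32,"p":33,"qv":28,"xkv":95}
After op 19 (add /hir 28): {"gss":32,"hir":28,"p":33,"qv":28,"xkv":95}
After op 20 (remove /gss): {"hir":28,"p":33,"qv":28,"xkv":95}
After op 21 (replace /xkv 12): {"hir":28,"p":33,"qv":28,"xkv":12}
After op 22 (remove /hir): {"p":33,"qv":28,"xkv":12}
After op 23 (remove /xkv): {"p":33,"qv":28}
After op 24 (replace /p 72): {"p":72,"qv":28}
After op 25 (add /pv 89): {"p":72,"pv":89,"qv":28}
Size at the root: 3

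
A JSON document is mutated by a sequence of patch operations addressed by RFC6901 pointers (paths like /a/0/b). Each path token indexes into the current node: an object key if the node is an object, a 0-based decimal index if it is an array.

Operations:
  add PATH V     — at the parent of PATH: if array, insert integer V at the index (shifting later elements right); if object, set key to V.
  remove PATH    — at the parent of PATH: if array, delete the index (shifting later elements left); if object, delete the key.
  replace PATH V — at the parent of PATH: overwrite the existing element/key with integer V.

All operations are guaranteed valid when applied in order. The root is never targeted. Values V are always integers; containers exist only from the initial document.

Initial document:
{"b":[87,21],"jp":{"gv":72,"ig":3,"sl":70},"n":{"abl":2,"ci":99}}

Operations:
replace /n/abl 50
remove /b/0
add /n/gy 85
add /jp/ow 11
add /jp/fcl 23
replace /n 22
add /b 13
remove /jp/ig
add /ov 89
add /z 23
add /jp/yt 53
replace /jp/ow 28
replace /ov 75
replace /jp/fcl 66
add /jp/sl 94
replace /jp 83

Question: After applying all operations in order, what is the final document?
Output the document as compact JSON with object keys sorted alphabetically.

After op 1 (replace /n/abl 50): {"b":[87,21],"jp":{"gv":72,"ig":3,"sl":70},"n":{"abl":50,"ci":99}}
After op 2 (remove /b/0): {"b":[21],"jp":{"gv":72,"ig":3,"sl":70},"n":{"abl":50,"ci":99}}
After op 3 (add /n/gy 85): {"b":[21],"jp":{"gv":72,"ig":3,"sl":70},"n":{"abl":50,"ci":99,"gy":85}}
After op 4 (add /jp/ow 11): {"b":[21],"jp":{"gv":72,"ig":3,"ow":11,"sl":70},"n":{"abl":50,"ci":99,"gy":85}}
After op 5 (add /jp/fcl 23): {"b":[21],"jp":{"fcl":23,"gv":72,"ig":3,"ow":11,"sl":70},"n":{"abl":50,"ci":99,"gy":85}}
After op 6 (replace /n 22): {"b":[21],"jp":{"fcl":23,"gv":72,"ig":3,"ow":11,"sl":70},"n":22}
After op 7 (add /b 13): {"b":13,"jp":{"fcl":23,"gv":72,"ig":3,"ow":11,"sl":70},"n":22}
After op 8 (remove /jp/ig): {"b":13,"jp":{"fcl":23,"gv":72,"ow":11,"sl":70},"n":22}
After op 9 (add /ov 89): {"b":13,"jp":{"fcl":23,"gv":72,"ow":11,"sl":70},"n":22,"ov":89}
After op 10 (add /z 23): {"b":13,"jp":{"fcl":23,"gv":72,"ow":11,"sl":70},"n":22,"ov":89,"z":23}
After op 11 (add /jp/yt 53): {"b":13,"jp":{"fcl":23,"gv":72,"ow":11,"sl":70,"yt":53},"n":22,"ov":89,"z":23}
After op 12 (replace /jp/ow 28): {"b":13,"jp":{"fcl":23,"gv":72,"ow":28,"sl":70,"yt":53},"n":22,"ov":89,"z":23}
After op 13 (replace /ov 75): {"b":13,"jp":{"fcl":23,"gv":72,"ow":28,"sl":70,"yt":53},"n":22,"ov":75,"z":23}
After op 14 (replace /jp/fcl 66): {"b":13,"jp":{"fcl":66,"gv":72,"ow":28,"sl":70,"yt":53},"n":22,"ov":75,"z":23}
After op 15 (add /jp/sl 94): {"b":13,"jp":{"fcl":66,"gv":72,"ow":28,"sl":94,"yt":53},"n":22,"ov":75,"z":23}
After op 16 (replace /jp 83): {"b":13,"jp":83,"n":22,"ov":75,"z":23}

Answer: {"b":13,"jp":83,"n":22,"ov":75,"z":23}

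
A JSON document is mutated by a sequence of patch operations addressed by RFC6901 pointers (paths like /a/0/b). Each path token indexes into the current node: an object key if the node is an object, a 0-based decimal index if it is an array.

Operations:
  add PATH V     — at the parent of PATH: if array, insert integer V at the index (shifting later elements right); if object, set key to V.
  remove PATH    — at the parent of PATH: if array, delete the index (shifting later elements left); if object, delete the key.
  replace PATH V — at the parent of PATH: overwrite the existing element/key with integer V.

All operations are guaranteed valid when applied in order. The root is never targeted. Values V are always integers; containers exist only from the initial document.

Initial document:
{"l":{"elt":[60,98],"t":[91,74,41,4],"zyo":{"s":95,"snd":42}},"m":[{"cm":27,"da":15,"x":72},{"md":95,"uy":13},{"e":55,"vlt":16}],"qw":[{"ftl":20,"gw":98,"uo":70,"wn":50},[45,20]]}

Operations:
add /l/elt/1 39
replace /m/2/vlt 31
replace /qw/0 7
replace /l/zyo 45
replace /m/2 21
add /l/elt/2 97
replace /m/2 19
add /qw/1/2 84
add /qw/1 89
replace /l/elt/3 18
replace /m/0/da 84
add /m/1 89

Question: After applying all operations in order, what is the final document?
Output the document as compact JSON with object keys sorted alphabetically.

Answer: {"l":{"elt":[60,39,97,18],"t":[91,74,41,4],"zyo":45},"m":[{"cm":27,"da":84,"x":72},89,{"md":95,"uy":13},19],"qw":[7,89,[45,20,84]]}

Derivation:
After op 1 (add /l/elt/1 39): {"l":{"elt":[60,39,98],"t":[91,74,41,4],"zyo":{"s":95,"snd":42}},"m":[{"cm":27,"da":15,"x":72},{"md":95,"uy":13},{"e":55,"vlt":16}],"qw":[{"ftl":20,"gw":98,"uo":70,"wn":50},[45,20]]}
After op 2 (replace /m/2/vlt 31): {"l":{"elt":[60,39,98],"t":[91,74,41,4],"zyo":{"s":95,"snd":42}},"m":[{"cm":27,"da":15,"x":72},{"md":95,"uy":13},{"e":55,"vlt":31}],"qw":[{"ftl":20,"gw":98,"uo":70,"wn":50},[45,20]]}
After op 3 (replace /qw/0 7): {"l":{"elt":[60,39,98],"t":[91,74,41,4],"zyo":{"s":95,"snd":42}},"m":[{"cm":27,"da":15,"x":72},{"md":95,"uy":13},{"e":55,"vlt":31}],"qw":[7,[45,20]]}
After op 4 (replace /l/zyo 45): {"l":{"elt":[60,39,98],"t":[91,74,41,4],"zyo":45},"m":[{"cm":27,"da":15,"x":72},{"md":95,"uy":13},{"e":55,"vlt":31}],"qw":[7,[45,20]]}
After op 5 (replace /m/2 21): {"l":{"elt":[60,39,98],"t":[91,74,41,4],"zyo":45},"m":[{"cm":27,"da":15,"x":72},{"md":95,"uy":13},21],"qw":[7,[45,20]]}
After op 6 (add /l/elt/2 97): {"l":{"elt":[60,39,97,98],"t":[91,74,41,4],"zyo":45},"m":[{"cm":27,"da":15,"x":72},{"md":95,"uy":13},21],"qw":[7,[45,20]]}
After op 7 (replace /m/2 19): {"l":{"elt":[60,39,97,98],"t":[91,74,41,4],"zyo":45},"m":[{"cm":27,"da":15,"x":72},{"md":95,"uy":13},19],"qw":[7,[45,20]]}
After op 8 (add /qw/1/2 84): {"l":{"elt":[60,39,97,98],"t":[91,74,41,4],"zyo":45},"m":[{"cm":27,"da":15,"x":72},{"md":95,"uy":13},19],"qw":[7,[45,20,84]]}
After op 9 (add /qw/1 89): {"l":{"elt":[60,39,97,98],"t":[91,74,41,4],"zyo":45},"m":[{"cm":27,"da":15,"x":72},{"md":95,"uy":13},19],"qw":[7,89,[45,20,84]]}
After op 10 (replace /l/elt/3 18): {"l":{"elt":[60,39,97,18],"t":[91,74,41,4],"zyo":45},"m":[{"cm":27,"da":15,"x":72},{"md":95,"uy":13},19],"qw":[7,89,[45,20,84]]}
After op 11 (replace /m/0/da 84): {"l":{"elt":[60,39,97,18],"t":[91,74,41,4],"zyo":45},"m":[{"cm":27,"da":84,"x":72},{"md":95,"uy":13},19],"qw":[7,89,[45,20,84]]}
After op 12 (add /m/1 89): {"l":{"elt":[60,39,97,18],"t":[91,74,41,4],"zyo":45},"m":[{"cm":27,"da":84,"x":72},89,{"md":95,"uy":13},19],"qw":[7,89,[45,20,84]]}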